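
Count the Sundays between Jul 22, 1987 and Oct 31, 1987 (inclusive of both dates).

14

Jul 22, 1987 is a Wednesday.
The range spans 102 days (inclusive of both endpoints).
102 = 7 × 14 + 4, so there are 14 full weeks plus 4 extra days.
Each full week contributes one Sunday: 14 so far.
The 4 extra days are Wednesday, Thursday, Friday, Saturday — none qualify.
Total: 14 + 0 = 14.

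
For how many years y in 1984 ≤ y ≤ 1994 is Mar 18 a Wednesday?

2

Day of week of March 18 in each year:
1984: Sun, 1985: Mon, 1986: Tue, 1987: Wed ✓, 1988: Fri, 1989: Sat, 1990: Sun, 1991: Mon, 1992: Wed ✓, 1993: Thu, 1994: Fri
Wednesdays: 1987, 1992.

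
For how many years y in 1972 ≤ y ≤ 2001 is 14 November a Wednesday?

5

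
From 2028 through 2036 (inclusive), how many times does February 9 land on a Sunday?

1

Day of week of February 9 in each year:
2028: Wed, 2029: Fri, 2030: Sat, 2031: Sun ✓, 2032: Mon, 2033: Wed, 2034: Thu, 2035: Fri, 2036: Sat
Sundays: 2031.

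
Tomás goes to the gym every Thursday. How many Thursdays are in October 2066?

2066-10-01 is a Friday.
That's 31 days from start to end, counting both.
31 = 7 × 4 + 3, so there are 4 full weeks plus 3 extra days.
Each full week contributes one Thursday: 4 so far.
The 3 extra days are Friday, Saturday, Sunday — none qualify.
Total: 4 + 0 = 4.

4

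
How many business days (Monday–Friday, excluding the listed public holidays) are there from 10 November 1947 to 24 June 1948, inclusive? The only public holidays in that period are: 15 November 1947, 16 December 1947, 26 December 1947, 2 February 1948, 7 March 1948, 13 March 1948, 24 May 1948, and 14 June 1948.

159

10 November 1947 is a Monday.
The range spans 228 days (inclusive of both endpoints).
228 = 7 × 32 + 4, so there are 32 full weeks plus 4 extra days.
Each full week contributes 5 weekdays (Mon–Fri): 32 × 5 = 160.
The 4 extra days are Monday, Tuesday, Wednesday, Thursday — 4 of them qualify.
Total: 160 + 4 = 164.
Holidays: 15 November 1947 (Sat); 16 December 1947 (Tue); 26 December 1947 (Fri); 2 February 1948 (Mon); 7 March 1948 (Sun); 13 March 1948 (Sat); 24 May 1948 (Mon); 14 June 1948 (Mon).
5 of the 8 holidays fall on weekdays; the rest are weekends and were already excluded.
Business days: 164 − 5 = 159.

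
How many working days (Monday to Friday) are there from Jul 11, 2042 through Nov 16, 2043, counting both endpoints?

352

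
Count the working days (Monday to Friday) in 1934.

261 weekdays

1934-01-01 is a Monday.
That's 365 days from start to end, counting both.
365 = 7 × 52 + 1, so there are 52 full weeks plus 1 extra day.
Each full week contributes 5 weekdays (Mon–Fri): 52 × 5 = 260.
The 1 extra day is Mon — 1 of them qualifies.
Total: 260 + 1 = 261.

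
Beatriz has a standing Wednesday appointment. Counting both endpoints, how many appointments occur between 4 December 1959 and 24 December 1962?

4 December 1959 is a Friday.
From 4 December 1959 to 24 December 1962 is 1117 days inclusive.
1117 = 7 × 159 + 4, so there are 159 full weeks plus 4 extra days.
Each full week contributes one Wednesday: 159 so far.
The 4 extra days are Friday, Saturday, Sunday, Monday — none qualify.
Total: 159 + 0 = 159.

159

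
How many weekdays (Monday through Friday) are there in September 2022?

Sep 1, 2022 is a Thursday.
That's 30 days from start to end, counting both.
30 = 7 × 4 + 2, so there are 4 full weeks plus 2 extra days.
Each full week contributes 5 weekdays (Mon–Fri): 4 × 5 = 20.
The 2 extra days are Thu, Fri — 2 of them qualify.
Total: 20 + 2 = 22.

22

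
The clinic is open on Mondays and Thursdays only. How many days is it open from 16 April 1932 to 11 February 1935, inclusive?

16 April 1932 is a Saturday.
That's 1032 days from start to end, counting both.
1032 = 7 × 147 + 3, so there are 147 full weeks plus 3 extra days.
Each full week contributes 2 days from the set (Mon, Thu): 147 × 2 = 294.
The 3 extra days are Saturday, Sunday, Monday — 1 of them qualifies.
Total: 294 + 1 = 295.

295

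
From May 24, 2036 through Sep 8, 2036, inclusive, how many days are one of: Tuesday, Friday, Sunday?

46

May 24, 2036 is a Saturday.
The range spans 108 days (inclusive of both endpoints).
108 = 7 × 15 + 3, so there are 15 full weeks plus 3 extra days.
Each full week contributes 3 days from the set (Tue, Fri, Sun): 15 × 3 = 45.
The 3 extra days are Sat, Sun, Mon — 1 of them qualifies.
Total: 45 + 1 = 46.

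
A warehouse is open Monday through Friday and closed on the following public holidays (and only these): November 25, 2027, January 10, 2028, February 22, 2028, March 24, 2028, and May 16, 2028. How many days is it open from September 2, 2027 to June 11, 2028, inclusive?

September 2, 2027 is a Thursday.
That's 284 days from start to end, counting both.
284 = 7 × 40 + 4, so there are 40 full weeks plus 4 extra days.
Each full week contributes 5 weekdays (Mon–Fri): 40 × 5 = 200.
The 4 extra days are Thursday, Friday, Saturday, Sunday — 2 of them qualify.
Total: 200 + 2 = 202.
Holidays: November 25, 2027 (Thu); January 10, 2028 (Mon); February 22, 2028 (Tue); March 24, 2028 (Fri); May 16, 2028 (Tue).
All 5 holidays fall on weekdays, so subtract 5.
Business days: 202 − 5 = 197.

197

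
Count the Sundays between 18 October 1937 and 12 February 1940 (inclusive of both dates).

18 October 1937 is a Monday.
The range spans 848 days (inclusive of both endpoints).
848 = 7 × 121 + 1, so there are 121 full weeks plus 1 extra day.
Each full week contributes one Sunday: 121 so far.
The 1 extra day is Monday — none qualify.
Total: 121 + 0 = 121.

121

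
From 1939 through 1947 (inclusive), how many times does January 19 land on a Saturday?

Day of week of January 19 in each year:
1939: Thu, 1940: Fri, 1941: Sun, 1942: Mon, 1943: Tue, 1944: Wed, 1945: Fri, 1946: Sat ✓, 1947: Sun
Saturdays: 1946.

1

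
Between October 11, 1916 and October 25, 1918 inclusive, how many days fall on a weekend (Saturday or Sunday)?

October 11, 1916 is a Wednesday.
That's 745 days from start to end, counting both.
745 = 7 × 106 + 3, so there are 106 full weeks plus 3 extra days.
Each full week contributes 2 weekend days (Sat, Sun): 106 × 2 = 212.
The 3 extra days are Wednesday, Thursday, Friday — none qualify.
Total: 212 + 0 = 212.

212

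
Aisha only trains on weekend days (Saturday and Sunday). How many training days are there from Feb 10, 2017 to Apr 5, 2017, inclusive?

Feb 10, 2017 is a Friday.
From Feb 10, 2017 to Apr 5, 2017 is 55 days inclusive.
55 = 7 × 7 + 6, so there are 7 full weeks plus 6 extra days.
Each full week contributes 2 weekend days (Sat, Sun): 7 × 2 = 14.
The 6 extra days are Friday, Saturday, Sunday, Monday, Tuesday, Wednesday — 2 of them qualify.
Total: 14 + 2 = 16.

16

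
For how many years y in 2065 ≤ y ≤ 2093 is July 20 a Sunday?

4

Day of week of July 20 in each year:
2065: Mon, 2066: Tue, 2067: Wed, 2068: Fri, 2069: Sat, 2070: Sun ✓, 2071: Mon, 2072: Wed, 2073: Thu, 2074: Fri, 2075: Sat, 2076: Mon, 2077: Tue, 2078: Wed, 2079: Thu, 2080: Sat, 2081: Sun ✓, 2082: Mon, 2083: Tue, 2084: Thu, 2085: Fri, 2086: Sat, 2087: Sun ✓, 2088: Tue, 2089: Wed, 2090: Thu, 2091: Fri, 2092: Sun ✓, 2093: Mon
Sundays: 2070, 2081, 2087, 2092.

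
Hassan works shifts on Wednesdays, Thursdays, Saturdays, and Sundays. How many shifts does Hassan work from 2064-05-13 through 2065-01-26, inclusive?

2064-05-13 is a Tuesday.
From 2064-05-13 to 2065-01-26 is 259 days inclusive.
259 = 7 × 37, so the span is exactly 37 full weeks.
Each full week contributes 4 days from the set (Wed, Thu, Sat, Sun): 37 × 4 = 148.

148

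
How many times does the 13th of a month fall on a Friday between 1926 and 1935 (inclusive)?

18

Friday-the-13ths by year:
1926: Aug
1927: May
1928: Jan, Apr, Jul
1929: Sep, Dec
1930: Jun
1931: Feb, Mar, Nov
1932: May
1933: Jan, Oct
1934: Apr, Jul
1935: Sep, Dec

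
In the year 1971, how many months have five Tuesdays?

4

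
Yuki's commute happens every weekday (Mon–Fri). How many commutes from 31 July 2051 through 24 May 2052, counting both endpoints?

215 weekdays

31 July 2051 is a Monday.
That's 299 days from start to end, counting both.
299 = 7 × 42 + 5, so there are 42 full weeks plus 5 extra days.
Each full week contributes 5 weekdays (Mon–Fri): 42 × 5 = 210.
The 5 extra days are Monday, Tuesday, Wednesday, Thursday, Friday — 5 of them qualify.
Total: 210 + 5 = 215.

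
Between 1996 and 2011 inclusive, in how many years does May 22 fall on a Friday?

2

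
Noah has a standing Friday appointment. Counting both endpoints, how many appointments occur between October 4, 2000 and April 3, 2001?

October 4, 2000 is a Wednesday.
The range spans 182 days (inclusive of both endpoints).
182 = 7 × 26, so the span is exactly 26 full weeks.
Each full week contributes one Friday: 26 so far.
Total: 26.

26 Fridays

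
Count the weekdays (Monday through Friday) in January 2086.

23 weekdays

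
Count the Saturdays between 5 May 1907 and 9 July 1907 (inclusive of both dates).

9 Saturdays

5 May 1907 is a Sunday.
The range spans 66 days (inclusive of both endpoints).
66 = 7 × 9 + 3, so there are 9 full weeks plus 3 extra days.
Each full week contributes one Saturday: 9 so far.
The 3 extra days are Sunday, Monday, Tuesday — none qualify.
Total: 9 + 0 = 9.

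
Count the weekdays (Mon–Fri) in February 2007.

1 February 2007 is a Thursday.
From 1 February 2007 to 28 February 2007 is 28 days inclusive.
28 = 7 × 4, so the span is exactly 4 full weeks.
Each full week contributes 5 weekdays (Mon–Fri): 4 × 5 = 20.
Total: 20.

20 weekdays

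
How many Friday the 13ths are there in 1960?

The 13th falls on a Friday when the month's 13th has weekday Fri.
Jan 13 is Wed; Feb 13 is Sat; Mar 13 is Sun; Apr 13 is Wed; May 13 is Fri ✓; Jun 13 is Mon; Jul 13 is Wed; Aug 13 is Sat; Sep 13 is Tue; Oct 13 is Thu; Nov 13 is Sun; Dec 13 is Tue.
Friday the 13ths: May.

1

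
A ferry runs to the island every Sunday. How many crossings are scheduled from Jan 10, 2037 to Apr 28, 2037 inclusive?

Jan 10, 2037 is a Saturday.
That's 109 days from start to end, counting both.
109 = 7 × 15 + 4, so there are 15 full weeks plus 4 extra days.
Each full week contributes one Sunday: 15 so far.
The 4 extra days are Sat, Sun, Mon, Tue — 1 of them qualifies.
Total: 15 + 1 = 16.

16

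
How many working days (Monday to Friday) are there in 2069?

261

Jan 1, 2069 is a Tuesday.
From Jan 1, 2069 to Dec 31, 2069 is 365 days inclusive.
365 = 7 × 52 + 1, so there are 52 full weeks plus 1 extra day.
Each full week contributes 5 weekdays (Mon–Fri): 52 × 5 = 260.
The 1 extra day is Tue — 1 of them qualifies.
Total: 260 + 1 = 261.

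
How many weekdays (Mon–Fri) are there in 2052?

January 1, 2052 is a Monday.
That's 366 days from start to end, counting both.
366 = 7 × 52 + 2, so there are 52 full weeks plus 2 extra days.
Each full week contributes 5 weekdays (Mon–Fri): 52 × 5 = 260.
The 2 extra days are Mon, Tue — 2 of them qualify.
Total: 260 + 2 = 262.

262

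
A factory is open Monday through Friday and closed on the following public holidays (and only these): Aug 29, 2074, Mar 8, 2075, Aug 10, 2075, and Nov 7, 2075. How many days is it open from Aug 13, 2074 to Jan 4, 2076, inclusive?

Aug 13, 2074 is a Monday.
The range spans 510 days (inclusive of both endpoints).
510 = 7 × 72 + 6, so there are 72 full weeks plus 6 extra days.
Each full week contributes 5 weekdays (Mon–Fri): 72 × 5 = 360.
The 6 extra days are Monday, Tuesday, Wednesday, Thursday, Friday, Saturday — 5 of them qualify.
Total: 360 + 5 = 365.
Holidays: Aug 29, 2074 (Wed); Mar 8, 2075 (Fri); Aug 10, 2075 (Sat); Nov 7, 2075 (Thu).
3 of the 4 holidays fall on weekdays; the rest are weekends and were already excluded.
Business days: 365 − 3 = 362.

362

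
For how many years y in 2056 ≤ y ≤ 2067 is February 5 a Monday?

Day of week of February 5 in each year:
2056: Sat, 2057: Mon ✓, 2058: Tue, 2059: Wed, 2060: Thu, 2061: Sat, 2062: Sun, 2063: Mon ✓, 2064: Tue, 2065: Thu, 2066: Fri, 2067: Sat
Mondays: 2057, 2063.

2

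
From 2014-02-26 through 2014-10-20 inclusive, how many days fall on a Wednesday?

34

2014-02-26 is a Wednesday.
The range spans 237 days (inclusive of both endpoints).
237 = 7 × 33 + 6, so there are 33 full weeks plus 6 extra days.
Each full week contributes one Wednesday: 33 so far.
The 6 extra days are Wed, Thu, Fri, Sat, Sun, Mon — 1 of them qualifies.
Total: 33 + 1 = 34.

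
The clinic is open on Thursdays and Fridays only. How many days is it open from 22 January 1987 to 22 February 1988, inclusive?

22 January 1987 is a Thursday.
From 22 January 1987 to 22 February 1988 is 397 days inclusive.
397 = 7 × 56 + 5, so there are 56 full weeks plus 5 extra days.
Each full week contributes 2 days from the set (Thu, Fri): 56 × 2 = 112.
The 5 extra days are Thursday, Friday, Saturday, Sunday, Monday — 2 of them qualify.
Total: 112 + 2 = 114.

114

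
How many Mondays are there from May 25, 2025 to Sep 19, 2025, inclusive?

17 Mondays

May 25, 2025 is a Sunday.
From May 25, 2025 to Sep 19, 2025 is 118 days inclusive.
118 = 7 × 16 + 6, so there are 16 full weeks plus 6 extra days.
Each full week contributes one Monday: 16 so far.
The 6 extra days are Sunday, Monday, Tuesday, Wednesday, Thursday, Friday — 1 of them qualifies.
Total: 16 + 1 = 17.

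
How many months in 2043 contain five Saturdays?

A month has five Saturdays exactly when Saturday falls within its first (length − 28) days.
Jan: 31 days, starts Thu → 5 of Thu, Fri, Sat ✓
Feb: 28 days, starts Sun → 5 of (none)
Mar: 31 days, starts Sun → 5 of Sun, Mon, Tue
Apr: 30 days, starts Wed → 5 of Wed, Thu
May: 31 days, starts Fri → 5 of Fri, Sat, Sun ✓
Jun: 30 days, starts Mon → 5 of Mon, Tue
Jul: 31 days, starts Wed → 5 of Wed, Thu, Fri
Aug: 31 days, starts Sat → 5 of Sat, Sun, Mon ✓
Sep: 30 days, starts Tue → 5 of Tue, Wed
Oct: 31 days, starts Thu → 5 of Thu, Fri, Sat ✓
Nov: 30 days, starts Sun → 5 of Sun, Mon
Dec: 31 days, starts Tue → 5 of Tue, Wed, Thu
Months with five Saturdays: Jan, May, Aug, Oct.

4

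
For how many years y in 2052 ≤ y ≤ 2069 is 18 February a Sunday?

Day of week of February 18 in each year:
2052: Sun ✓, 2053: Tue, 2054: Wed, 2055: Thu, 2056: Fri, 2057: Sun ✓, 2058: Mon, 2059: Tue, 2060: Wed, 2061: Fri, 2062: Sat, 2063: Sun ✓, 2064: Mon, 2065: Wed, 2066: Thu, 2067: Fri, 2068: Sat, 2069: Mon
Sundays: 2052, 2057, 2063.

3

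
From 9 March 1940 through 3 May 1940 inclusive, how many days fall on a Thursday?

9 March 1940 is a Saturday.
From 9 March 1940 to 3 May 1940 is 56 days inclusive.
56 = 7 × 8, so the span is exactly 8 full weeks.
Each full week contributes one Thursday: 8 so far.
Total: 8.

8 Thursdays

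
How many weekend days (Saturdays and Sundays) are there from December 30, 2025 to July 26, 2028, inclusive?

268

December 30, 2025 is a Tuesday.
The range spans 940 days (inclusive of both endpoints).
940 = 7 × 134 + 2, so there are 134 full weeks plus 2 extra days.
Each full week contributes 2 weekend days (Sat, Sun): 134 × 2 = 268.
The 2 extra days are Tue, Wed — none qualify.
Total: 268 + 0 = 268.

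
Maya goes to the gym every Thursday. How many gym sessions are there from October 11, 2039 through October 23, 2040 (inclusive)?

54

October 11, 2039 is a Tuesday.
That's 379 days from start to end, counting both.
379 = 7 × 54 + 1, so there are 54 full weeks plus 1 extra day.
Each full week contributes one Thursday: 54 so far.
The 1 extra day is Tue — none qualify.
Total: 54 + 0 = 54.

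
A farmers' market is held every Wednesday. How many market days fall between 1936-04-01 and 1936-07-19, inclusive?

16 Wednesdays

1936-04-01 is a Wednesday.
The range spans 110 days (inclusive of both endpoints).
110 = 7 × 15 + 5, so there are 15 full weeks plus 5 extra days.
Each full week contributes one Wednesday: 15 so far.
The 5 extra days are Wed, Thu, Fri, Sat, Sun — 1 of them qualifies.
Total: 15 + 1 = 16.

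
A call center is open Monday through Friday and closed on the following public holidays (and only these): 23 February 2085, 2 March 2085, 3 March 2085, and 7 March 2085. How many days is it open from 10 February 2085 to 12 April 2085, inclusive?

41

10 February 2085 is a Saturday.
From 10 February 2085 to 12 April 2085 is 62 days inclusive.
62 = 7 × 8 + 6, so there are 8 full weeks plus 6 extra days.
Each full week contributes 5 weekdays (Mon–Fri): 8 × 5 = 40.
The 6 extra days are Saturday, Sunday, Monday, Tuesday, Wednesday, Thursday — 4 of them qualify.
Total: 40 + 4 = 44.
Holidays: 23 February 2085 (Fri); 2 March 2085 (Fri); 3 March 2085 (Sat); 7 March 2085 (Wed).
3 of the 4 holidays fall on weekdays; the rest are weekends and were already excluded.
Business days: 44 − 3 = 41.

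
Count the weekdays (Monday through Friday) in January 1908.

23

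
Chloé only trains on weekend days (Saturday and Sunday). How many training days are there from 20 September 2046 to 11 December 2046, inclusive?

20 September 2046 is a Thursday.
The range spans 83 days (inclusive of both endpoints).
83 = 7 × 11 + 6, so there are 11 full weeks plus 6 extra days.
Each full week contributes 2 weekend days (Sat, Sun): 11 × 2 = 22.
The 6 extra days are Thu, Fri, Sat, Sun, Mon, Tue — 2 of them qualify.
Total: 22 + 2 = 24.

24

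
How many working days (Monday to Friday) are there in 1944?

260

January 1, 1944 is a Saturday.
The range spans 366 days (inclusive of both endpoints).
366 = 7 × 52 + 2, so there are 52 full weeks plus 2 extra days.
Each full week contributes 5 weekdays (Mon–Fri): 52 × 5 = 260.
The 2 extra days are Sat, Sun — none qualify.
Total: 260 + 0 = 260.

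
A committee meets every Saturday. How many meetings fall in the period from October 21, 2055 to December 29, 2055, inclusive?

10

October 21, 2055 is a Thursday.
The range spans 70 days (inclusive of both endpoints).
70 = 7 × 10, so the span is exactly 10 full weeks.
Each full week contributes one Saturday: 10 so far.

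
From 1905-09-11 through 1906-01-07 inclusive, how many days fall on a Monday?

17 Mondays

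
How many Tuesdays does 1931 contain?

52

1931-01-01 is a Thursday.
The range spans 365 days (inclusive of both endpoints).
365 = 7 × 52 + 1, so there are 52 full weeks plus 1 extra day.
Each full week contributes one Tuesday: 52 so far.
The 1 extra day is Thu — none qualify.
Total: 52 + 0 = 52.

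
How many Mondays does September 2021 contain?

September 1, 2021 is a Wednesday.
That's 30 days from start to end, counting both.
30 = 7 × 4 + 2, so there are 4 full weeks plus 2 extra days.
Each full week contributes one Monday: 4 so far.
The 2 extra days are Wed, Thu — none qualify.
Total: 4 + 0 = 4.

4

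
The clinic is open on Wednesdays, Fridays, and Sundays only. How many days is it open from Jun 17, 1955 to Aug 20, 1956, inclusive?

Jun 17, 1955 is a Friday.
The range spans 431 days (inclusive of both endpoints).
431 = 7 × 61 + 4, so there are 61 full weeks plus 4 extra days.
Each full week contributes 3 days from the set (Wed, Fri, Sun): 61 × 3 = 183.
The 4 extra days are Friday, Saturday, Sunday, Monday — 2 of them qualify.
Total: 183 + 2 = 185.

185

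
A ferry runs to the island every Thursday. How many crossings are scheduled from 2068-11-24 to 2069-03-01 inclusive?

14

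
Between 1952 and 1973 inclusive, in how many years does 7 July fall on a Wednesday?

Day of week of July 7 in each year:
1952: Mon, 1953: Tue, 1954: Wed ✓, 1955: Thu, 1956: Sat, 1957: Sun, 1958: Mon, 1959: Tue, 1960: Thu, 1961: Fri, 1962: Sat, 1963: Sun, 1964: Tue, 1965: Wed ✓, 1966: Thu, 1967: Fri, 1968: Sun, 1969: Mon, 1970: Tue, 1971: Wed ✓, 1972: Fri, 1973: Sat
Wednesdays: 1954, 1965, 1971.

3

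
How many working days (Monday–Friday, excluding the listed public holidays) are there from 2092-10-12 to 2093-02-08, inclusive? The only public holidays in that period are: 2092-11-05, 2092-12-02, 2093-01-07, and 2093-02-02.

81 working days

2092-10-12 is a Sunday.
From 2092-10-12 to 2093-02-08 is 120 days inclusive.
120 = 7 × 17 + 1, so there are 17 full weeks plus 1 extra day.
Each full week contributes 5 weekdays (Mon–Fri): 17 × 5 = 85.
The 1 extra day is Sunday — none qualify.
Total: 85 + 0 = 85.
Holidays: 2092-11-05 (Wed); 2092-12-02 (Tue); 2093-01-07 (Wed); 2093-02-02 (Mon).
All 4 holidays fall on weekdays, so subtract 4.
Business days: 85 − 4 = 81.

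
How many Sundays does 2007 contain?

52

Jan 1, 2007 is a Monday.
The range spans 365 days (inclusive of both endpoints).
365 = 7 × 52 + 1, so there are 52 full weeks plus 1 extra day.
Each full week contributes one Sunday: 52 so far.
The 1 extra day is Monday — none qualify.
Total: 52 + 0 = 52.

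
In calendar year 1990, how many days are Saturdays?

52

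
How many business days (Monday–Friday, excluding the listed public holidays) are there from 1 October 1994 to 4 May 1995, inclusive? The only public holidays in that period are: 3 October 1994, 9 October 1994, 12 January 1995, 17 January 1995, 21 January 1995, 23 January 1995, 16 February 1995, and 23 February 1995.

148 business days

1 October 1994 is a Saturday.
From 1 October 1994 to 4 May 1995 is 216 days inclusive.
216 = 7 × 30 + 6, so there are 30 full weeks plus 6 extra days.
Each full week contributes 5 weekdays (Mon–Fri): 30 × 5 = 150.
The 6 extra days are Saturday, Sunday, Monday, Tuesday, Wednesday, Thursday — 4 of them qualify.
Total: 150 + 4 = 154.
Holidays: 3 October 1994 (Mon); 9 October 1994 (Sun); 12 January 1995 (Thu); 17 January 1995 (Tue); 21 January 1995 (Sat); 23 January 1995 (Mon); 16 February 1995 (Thu); 23 February 1995 (Thu).
6 of the 8 holidays fall on weekdays; the rest are weekends and were already excluded.
Business days: 154 − 6 = 148.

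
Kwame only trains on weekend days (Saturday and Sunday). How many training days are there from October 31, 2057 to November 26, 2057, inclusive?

8

October 31, 2057 is a Wednesday.
The range spans 27 days (inclusive of both endpoints).
27 = 7 × 3 + 6, so there are 3 full weeks plus 6 extra days.
Each full week contributes 2 weekend days (Sat, Sun): 3 × 2 = 6.
The 6 extra days are Wed, Thu, Fri, Sat, Sun, Mon — 2 of them qualify.
Total: 6 + 2 = 8.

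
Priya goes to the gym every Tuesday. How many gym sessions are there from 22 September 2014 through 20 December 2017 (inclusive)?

170

22 September 2014 is a Monday.
From 22 September 2014 to 20 December 2017 is 1186 days inclusive.
1186 = 7 × 169 + 3, so there are 169 full weeks plus 3 extra days.
Each full week contributes one Tuesday: 169 so far.
The 3 extra days are Monday, Tuesday, Wednesday — 1 of them qualifies.
Total: 169 + 1 = 170.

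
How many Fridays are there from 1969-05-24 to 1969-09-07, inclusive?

15 Fridays

1969-05-24 is a Saturday.
That's 107 days from start to end, counting both.
107 = 7 × 15 + 2, so there are 15 full weeks plus 2 extra days.
Each full week contributes one Friday: 15 so far.
The 2 extra days are Sat, Sun — none qualify.
Total: 15 + 0 = 15.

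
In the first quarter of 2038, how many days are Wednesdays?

Jan 1, 2038 is a Friday.
That's 90 days from start to end, counting both.
90 = 7 × 12 + 6, so there are 12 full weeks plus 6 extra days.
Each full week contributes one Wednesday: 12 so far.
The 6 extra days are Friday, Saturday, Sunday, Monday, Tuesday, Wednesday — 1 of them qualifies.
Total: 12 + 1 = 13.

13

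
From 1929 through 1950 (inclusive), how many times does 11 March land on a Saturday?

4

Day of week of March 11 in each year:
1929: Mon, 1930: Tue, 1931: Wed, 1932: Fri, 1933: Sat ✓, 1934: Sun, 1935: Mon, 1936: Wed, 1937: Thu, 1938: Fri, 1939: Sat ✓, 1940: Mon, 1941: Tue, 1942: Wed, 1943: Thu, 1944: Sat ✓, 1945: Sun, 1946: Mon, 1947: Tue, 1948: Thu, 1949: Fri, 1950: Sat ✓
Saturdays: 1933, 1939, 1944, 1950.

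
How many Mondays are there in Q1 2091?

1 January 2091 is a Monday.
That's 90 days from start to end, counting both.
90 = 7 × 12 + 6, so there are 12 full weeks plus 6 extra days.
Each full week contributes one Monday: 12 so far.
The 6 extra days are Mon, Tue, Wed, Thu, Fri, Sat — 1 of them qualifies.
Total: 12 + 1 = 13.

13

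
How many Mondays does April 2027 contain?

1 April 2027 is a Thursday.
The range spans 30 days (inclusive of both endpoints).
30 = 7 × 4 + 2, so there are 4 full weeks plus 2 extra days.
Each full week contributes one Monday: 4 so far.
The 2 extra days are Thursday, Friday — none qualify.
Total: 4 + 0 = 4.

4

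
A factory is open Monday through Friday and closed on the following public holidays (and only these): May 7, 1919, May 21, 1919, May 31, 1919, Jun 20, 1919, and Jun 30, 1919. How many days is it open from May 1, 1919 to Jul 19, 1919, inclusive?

May 1, 1919 is a Thursday.
That's 80 days from start to end, counting both.
80 = 7 × 11 + 3, so there are 11 full weeks plus 3 extra days.
Each full week contributes 5 weekdays (Mon–Fri): 11 × 5 = 55.
The 3 extra days are Thu, Fri, Sat — 2 of them qualify.
Total: 55 + 2 = 57.
Holidays: May 7, 1919 (Wed); May 21, 1919 (Wed); May 31, 1919 (Sat); Jun 20, 1919 (Fri); Jun 30, 1919 (Mon).
4 of the 5 holidays fall on weekdays; the rest are weekends and were already excluded.
Business days: 57 − 4 = 53.

53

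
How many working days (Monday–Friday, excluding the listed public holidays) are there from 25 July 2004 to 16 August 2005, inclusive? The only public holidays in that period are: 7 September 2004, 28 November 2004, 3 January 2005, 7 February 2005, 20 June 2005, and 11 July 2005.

25 July 2004 is a Sunday.
From 25 July 2004 to 16 August 2005 is 388 days inclusive.
388 = 7 × 55 + 3, so there are 55 full weeks plus 3 extra days.
Each full week contributes 5 weekdays (Mon–Fri): 55 × 5 = 275.
The 3 extra days are Sun, Mon, Tue — 2 of them qualify.
Total: 275 + 2 = 277.
Holidays: 7 September 2004 (Tue); 28 November 2004 (Sun); 3 January 2005 (Mon); 7 February 2005 (Mon); 20 June 2005 (Mon); 11 July 2005 (Mon).
5 of the 6 holidays fall on weekdays; the rest are weekends and were already excluded.
Business days: 277 − 5 = 272.

272 working days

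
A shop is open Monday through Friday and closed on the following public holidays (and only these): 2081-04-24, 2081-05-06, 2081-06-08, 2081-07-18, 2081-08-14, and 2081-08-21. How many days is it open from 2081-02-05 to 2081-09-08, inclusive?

149

2081-02-05 is a Wednesday.
The range spans 216 days (inclusive of both endpoints).
216 = 7 × 30 + 6, so there are 30 full weeks plus 6 extra days.
Each full week contributes 5 weekdays (Mon–Fri): 30 × 5 = 150.
The 6 extra days are Wed, Thu, Fri, Sat, Sun, Mon — 4 of them qualify.
Total: 150 + 4 = 154.
Holidays: 2081-04-24 (Thu); 2081-05-06 (Tue); 2081-06-08 (Sun); 2081-07-18 (Fri); 2081-08-14 (Thu); 2081-08-21 (Thu).
5 of the 6 holidays fall on weekdays; the rest are weekends and were already excluded.
Business days: 154 − 5 = 149.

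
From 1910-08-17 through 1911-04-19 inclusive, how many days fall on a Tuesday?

1910-08-17 is a Wednesday.
From 1910-08-17 to 1911-04-19 is 246 days inclusive.
246 = 7 × 35 + 1, so there are 35 full weeks plus 1 extra day.
Each full week contributes one Tuesday: 35 so far.
The 1 extra day is Wednesday — none qualify.
Total: 35 + 0 = 35.

35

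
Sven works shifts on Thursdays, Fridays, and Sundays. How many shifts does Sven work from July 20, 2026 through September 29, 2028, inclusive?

344

July 20, 2026 is a Monday.
The range spans 803 days (inclusive of both endpoints).
803 = 7 × 114 + 5, so there are 114 full weeks plus 5 extra days.
Each full week contributes 3 days from the set (Thu, Fri, Sun): 114 × 3 = 342.
The 5 extra days are Mon, Tue, Wed, Thu, Fri — 2 of them qualify.
Total: 342 + 2 = 344.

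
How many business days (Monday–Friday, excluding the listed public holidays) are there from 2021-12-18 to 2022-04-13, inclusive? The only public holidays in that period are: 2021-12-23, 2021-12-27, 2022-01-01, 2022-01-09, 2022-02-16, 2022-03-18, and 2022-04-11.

2021-12-18 is a Saturday.
From 2021-12-18 to 2022-04-13 is 117 days inclusive.
117 = 7 × 16 + 5, so there are 16 full weeks plus 5 extra days.
Each full week contributes 5 weekdays (Mon–Fri): 16 × 5 = 80.
The 5 extra days are Saturday, Sunday, Monday, Tuesday, Wednesday — 3 of them qualify.
Total: 80 + 3 = 83.
Holidays: 2021-12-23 (Thu); 2021-12-27 (Mon); 2022-01-01 (Sat); 2022-01-09 (Sun); 2022-02-16 (Wed); 2022-03-18 (Fri); 2022-04-11 (Mon).
5 of the 7 holidays fall on weekdays; the rest are weekends and were already excluded.
Business days: 83 − 5 = 78.

78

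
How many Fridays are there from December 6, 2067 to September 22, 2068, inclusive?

42

December 6, 2067 is a Tuesday.
The range spans 292 days (inclusive of both endpoints).
292 = 7 × 41 + 5, so there are 41 full weeks plus 5 extra days.
Each full week contributes one Friday: 41 so far.
The 5 extra days are Tuesday, Wednesday, Thursday, Friday, Saturday — 1 of them qualifies.
Total: 41 + 1 = 42.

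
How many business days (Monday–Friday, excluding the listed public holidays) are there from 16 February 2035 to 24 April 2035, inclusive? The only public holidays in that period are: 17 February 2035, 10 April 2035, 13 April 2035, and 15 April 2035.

16 February 2035 is a Friday.
That's 68 days from start to end, counting both.
68 = 7 × 9 + 5, so there are 9 full weeks plus 5 extra days.
Each full week contributes 5 weekdays (Mon–Fri): 9 × 5 = 45.
The 5 extra days are Fri, Sat, Sun, Mon, Tue — 3 of them qualify.
Total: 45 + 3 = 48.
Holidays: 17 February 2035 (Sat); 10 April 2035 (Tue); 13 April 2035 (Fri); 15 April 2035 (Sun).
2 of the 4 holidays fall on weekdays; the rest are weekends and were already excluded.
Business days: 48 − 2 = 46.

46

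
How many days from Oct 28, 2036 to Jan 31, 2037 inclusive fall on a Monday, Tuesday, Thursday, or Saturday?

55

Oct 28, 2036 is a Tuesday.
From Oct 28, 2036 to Jan 31, 2037 is 96 days inclusive.
96 = 7 × 13 + 5, so there are 13 full weeks plus 5 extra days.
Each full week contributes 4 days from the set (Mon, Tue, Thu, Sat): 13 × 4 = 52.
The 5 extra days are Tue, Wed, Thu, Fri, Sat — 3 of them qualify.
Total: 52 + 3 = 55.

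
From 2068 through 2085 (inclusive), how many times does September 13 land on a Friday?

Day of week of September 13 in each year:
2068: Thu, 2069: Fri ✓, 2070: Sat, 2071: Sun, 2072: Tue, 2073: Wed, 2074: Thu, 2075: Fri ✓, 2076: Sun, 2077: Mon, 2078: Tue, 2079: Wed, 2080: Fri ✓, 2081: Sat, 2082: Sun, 2083: Mon, 2084: Wed, 2085: Thu
Fridays: 2069, 2075, 2080.

3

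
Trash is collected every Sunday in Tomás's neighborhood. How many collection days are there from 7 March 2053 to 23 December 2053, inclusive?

7 March 2053 is a Friday.
That's 292 days from start to end, counting both.
292 = 7 × 41 + 5, so there are 41 full weeks plus 5 extra days.
Each full week contributes one Sunday: 41 so far.
The 5 extra days are Friday, Saturday, Sunday, Monday, Tuesday — 1 of them qualifies.
Total: 41 + 1 = 42.

42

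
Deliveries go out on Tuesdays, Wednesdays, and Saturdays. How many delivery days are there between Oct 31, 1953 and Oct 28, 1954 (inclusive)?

156

Oct 31, 1953 is a Saturday.
That's 363 days from start to end, counting both.
363 = 7 × 51 + 6, so there are 51 full weeks plus 6 extra days.
Each full week contributes 3 days from the set (Tue, Wed, Sat): 51 × 3 = 153.
The 6 extra days are Saturday, Sunday, Monday, Tuesday, Wednesday, Thursday — 3 of them qualify.
Total: 153 + 3 = 156.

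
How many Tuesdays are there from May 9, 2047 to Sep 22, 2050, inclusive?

176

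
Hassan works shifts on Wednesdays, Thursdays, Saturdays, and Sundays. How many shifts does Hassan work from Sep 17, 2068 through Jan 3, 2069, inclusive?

Sep 17, 2068 is a Monday.
That's 109 days from start to end, counting both.
109 = 7 × 15 + 4, so there are 15 full weeks plus 4 extra days.
Each full week contributes 4 days from the set (Wed, Thu, Sat, Sun): 15 × 4 = 60.
The 4 extra days are Mon, Tue, Wed, Thu — 2 of them qualify.
Total: 60 + 2 = 62.

62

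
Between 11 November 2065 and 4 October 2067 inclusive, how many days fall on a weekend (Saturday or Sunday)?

11 November 2065 is a Wednesday.
The range spans 693 days (inclusive of both endpoints).
693 = 7 × 99, so the span is exactly 99 full weeks.
Each full week contributes 2 weekend days (Sat, Sun): 99 × 2 = 198.

198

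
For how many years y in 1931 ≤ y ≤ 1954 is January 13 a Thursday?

Day of week of January 13 in each year:
1931: Tue, 1932: Wed, 1933: Fri, 1934: Sat, 1935: Sun, 1936: Mon, 1937: Wed, 1938: Thu ✓, 1939: Fri, 1940: Sat, 1941: Mon, 1942: Tue, 1943: Wed, 1944: Thu ✓, 1945: Sat, 1946: Sun, 1947: Mon, 1948: Tue, 1949: Thu ✓, 1950: Fri, 1951: Sat, 1952: Sun, 1953: Tue, 1954: Wed
Thursdays: 1938, 1944, 1949.

3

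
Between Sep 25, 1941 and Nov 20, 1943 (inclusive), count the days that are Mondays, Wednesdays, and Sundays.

Sep 25, 1941 is a Thursday.
That's 787 days from start to end, counting both.
787 = 7 × 112 + 3, so there are 112 full weeks plus 3 extra days.
Each full week contributes 3 days from the set (Mon, Wed, Sun): 112 × 3 = 336.
The 3 extra days are Thursday, Friday, Saturday — none qualify.
Total: 336 + 0 = 336.

336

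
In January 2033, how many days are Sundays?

5

2033-01-01 is a Saturday.
That's 31 days from start to end, counting both.
31 = 7 × 4 + 3, so there are 4 full weeks plus 3 extra days.
Each full week contributes one Sunday: 4 so far.
The 3 extra days are Saturday, Sunday, Monday — 1 of them qualifies.
Total: 4 + 1 = 5.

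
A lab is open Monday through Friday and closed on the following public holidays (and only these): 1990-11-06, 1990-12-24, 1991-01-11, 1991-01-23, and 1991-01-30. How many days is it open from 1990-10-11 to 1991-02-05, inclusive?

79

1990-10-11 is a Thursday.
That's 118 days from start to end, counting both.
118 = 7 × 16 + 6, so there are 16 full weeks plus 6 extra days.
Each full week contributes 5 weekdays (Mon–Fri): 16 × 5 = 80.
The 6 extra days are Thu, Fri, Sat, Sun, Mon, Tue — 4 of them qualify.
Total: 80 + 4 = 84.
Holidays: 1990-11-06 (Tue); 1990-12-24 (Mon); 1991-01-11 (Fri); 1991-01-23 (Wed); 1991-01-30 (Wed).
All 5 holidays fall on weekdays, so subtract 5.
Business days: 84 − 5 = 79.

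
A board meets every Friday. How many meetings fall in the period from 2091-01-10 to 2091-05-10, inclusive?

2091-01-10 is a Wednesday.
From 2091-01-10 to 2091-05-10 is 121 days inclusive.
121 = 7 × 17 + 2, so there are 17 full weeks plus 2 extra days.
Each full week contributes one Friday: 17 so far.
The 2 extra days are Wednesday, Thursday — none qualify.
Total: 17 + 0 = 17.

17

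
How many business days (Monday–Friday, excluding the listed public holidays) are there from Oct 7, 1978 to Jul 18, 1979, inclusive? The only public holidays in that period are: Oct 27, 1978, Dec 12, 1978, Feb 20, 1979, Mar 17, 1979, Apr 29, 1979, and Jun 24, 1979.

Oct 7, 1978 is a Saturday.
From Oct 7, 1978 to Jul 18, 1979 is 285 days inclusive.
285 = 7 × 40 + 5, so there are 40 full weeks plus 5 extra days.
Each full week contributes 5 weekdays (Mon–Fri): 40 × 5 = 200.
The 5 extra days are Saturday, Sunday, Monday, Tuesday, Wednesday — 3 of them qualify.
Total: 200 + 3 = 203.
Holidays: Oct 27, 1978 (Fri); Dec 12, 1978 (Tue); Feb 20, 1979 (Tue); Mar 17, 1979 (Sat); Apr 29, 1979 (Sun); Jun 24, 1979 (Sun).
3 of the 6 holidays fall on weekdays; the rest are weekends and were already excluded.
Business days: 203 − 3 = 200.

200 business days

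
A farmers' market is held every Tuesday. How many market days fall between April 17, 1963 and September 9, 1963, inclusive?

20

April 17, 1963 is a Wednesday.
The range spans 146 days (inclusive of both endpoints).
146 = 7 × 20 + 6, so there are 20 full weeks plus 6 extra days.
Each full week contributes one Tuesday: 20 so far.
The 6 extra days are Wed, Thu, Fri, Sat, Sun, Mon — none qualify.
Total: 20 + 0 = 20.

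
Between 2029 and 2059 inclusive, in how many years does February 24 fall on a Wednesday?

4

Day of week of February 24 in each year:
2029: Sat, 2030: Sun, 2031: Mon, 2032: Tue, 2033: Thu, 2034: Fri, 2035: Sat, 2036: Sun, 2037: Tue, 2038: Wed ✓, 2039: Thu, 2040: Fri, 2041: Sun, 2042: Mon, 2043: Tue, 2044: Wed ✓, 2045: Fri, 2046: Sat, 2047: Sun, 2048: Mon, 2049: Wed ✓, 2050: Thu, 2051: Fri, 2052: Sat, 2053: Mon, 2054: Tue, 2055: Wed ✓, 2056: Thu, 2057: Sat, 2058: Sun, 2059: Mon
Wednesdays: 2038, 2044, 2049, 2055.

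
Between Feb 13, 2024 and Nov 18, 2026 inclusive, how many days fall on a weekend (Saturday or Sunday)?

Feb 13, 2024 is a Tuesday.
That's 1010 days from start to end, counting both.
1010 = 7 × 144 + 2, so there are 144 full weeks plus 2 extra days.
Each full week contributes 2 weekend days (Sat, Sun): 144 × 2 = 288.
The 2 extra days are Tuesday, Wednesday — none qualify.
Total: 288 + 0 = 288.

288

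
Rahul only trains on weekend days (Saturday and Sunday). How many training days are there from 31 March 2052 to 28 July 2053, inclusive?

139

31 March 2052 is a Sunday.
The range spans 485 days (inclusive of both endpoints).
485 = 7 × 69 + 2, so there are 69 full weeks plus 2 extra days.
Each full week contributes 2 weekend days (Sat, Sun): 69 × 2 = 138.
The 2 extra days are Sun, Mon — 1 of them qualifies.
Total: 138 + 1 = 139.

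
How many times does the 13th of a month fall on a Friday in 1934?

2

The 13th falls on a Friday when the month's 13th has weekday Fri.
Jan 13 is Sat; Feb 13 is Tue; Mar 13 is Tue; Apr 13 is Fri ✓; May 13 is Sun; Jun 13 is Wed; Jul 13 is Fri ✓; Aug 13 is Mon; Sep 13 is Thu; Oct 13 is Sat; Nov 13 is Tue; Dec 13 is Thu.
Friday the 13ths: Apr, Jul.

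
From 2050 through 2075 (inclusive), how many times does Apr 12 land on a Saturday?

Day of week of April 12 in each year:
2050: Tue, 2051: Wed, 2052: Fri, 2053: Sat ✓, 2054: Sun, 2055: Mon, 2056: Wed, 2057: Thu, 2058: Fri, 2059: Sat ✓, 2060: Mon, 2061: Tue, 2062: Wed, 2063: Thu, 2064: Sat ✓, 2065: Sun, 2066: Mon, 2067: Tue, 2068: Thu, 2069: Fri, 2070: Sat ✓, 2071: Sun, 2072: Tue, 2073: Wed, 2074: Thu, 2075: Fri
Saturdays: 2053, 2059, 2064, 2070.

4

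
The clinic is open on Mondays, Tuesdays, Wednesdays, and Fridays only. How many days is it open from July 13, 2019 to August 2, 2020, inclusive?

July 13, 2019 is a Saturday.
The range spans 387 days (inclusive of both endpoints).
387 = 7 × 55 + 2, so there are 55 full weeks plus 2 extra days.
Each full week contributes 4 days from the set (Mon, Tue, Wed, Fri): 55 × 4 = 220.
The 2 extra days are Saturday, Sunday — none qualify.
Total: 220 + 0 = 220.

220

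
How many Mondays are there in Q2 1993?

13

1 April 1993 is a Thursday.
The range spans 91 days (inclusive of both endpoints).
91 = 7 × 13, so the span is exactly 13 full weeks.
Each full week contributes one Monday: 13 so far.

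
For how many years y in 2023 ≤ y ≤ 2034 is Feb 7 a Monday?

Day of week of February 7 in each year:
2023: Tue, 2024: Wed, 2025: Fri, 2026: Sat, 2027: Sun, 2028: Mon ✓, 2029: Wed, 2030: Thu, 2031: Fri, 2032: Sat, 2033: Mon ✓, 2034: Tue
Mondays: 2028, 2033.

2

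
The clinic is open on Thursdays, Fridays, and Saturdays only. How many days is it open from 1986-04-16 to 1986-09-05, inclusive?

1986-04-16 is a Wednesday.
The range spans 143 days (inclusive of both endpoints).
143 = 7 × 20 + 3, so there are 20 full weeks plus 3 extra days.
Each full week contributes 3 days from the set (Thu, Fri, Sat): 20 × 3 = 60.
The 3 extra days are Wed, Thu, Fri — 2 of them qualify.
Total: 60 + 2 = 62.

62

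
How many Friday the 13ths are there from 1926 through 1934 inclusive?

Friday-the-13ths by year:
1926: Aug
1927: May
1928: Jan, Apr, Jul
1929: Sep, Dec
1930: Jun
1931: Feb, Mar, Nov
1932: May
1933: Jan, Oct
1934: Apr, Jul

16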